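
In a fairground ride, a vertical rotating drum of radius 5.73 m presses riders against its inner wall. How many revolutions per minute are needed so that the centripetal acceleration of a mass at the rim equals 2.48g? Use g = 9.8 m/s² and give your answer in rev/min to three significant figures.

Require ω²r = 2.48g, so ω = √(2.48 × 9.8/5.73) = 2.059 rad/s.
In rev/min: ω × 60/(2π) = 2.059 × 60/(2π) = 19.67 rev/min.

19.7 rev/min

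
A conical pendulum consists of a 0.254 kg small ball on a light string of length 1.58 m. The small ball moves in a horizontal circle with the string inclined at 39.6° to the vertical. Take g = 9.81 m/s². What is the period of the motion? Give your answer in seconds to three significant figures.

2.21 s

r = L sinθ = 1.007 m. From T sinθ = mω²r and T cosθ = mg: tanθ = ω²r/g, so ω² = g tanθ / r = g/(L cosθ).
ω = √(g/(L cosθ)) = √(9.81/(1.58 × 0.7705)) = √8.058 = 2.839 rad/s.
Period = 2π/ω = 2.213 s.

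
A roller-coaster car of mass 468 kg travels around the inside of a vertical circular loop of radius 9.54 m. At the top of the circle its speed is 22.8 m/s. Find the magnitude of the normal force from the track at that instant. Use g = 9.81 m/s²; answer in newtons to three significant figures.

20900 N

At the top, both N and the weight mg point inward (toward the centre), so N + mg = mv²/r.
N = m(v²/r − g) = 468 × ((22.8)²/9.54 − 9.81) = 468 × (54.49 − 9.81) = 468 × 44.68 = 20910 N.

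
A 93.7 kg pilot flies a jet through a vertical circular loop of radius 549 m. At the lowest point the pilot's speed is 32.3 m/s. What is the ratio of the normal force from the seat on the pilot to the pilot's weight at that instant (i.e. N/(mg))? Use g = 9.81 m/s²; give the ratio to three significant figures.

1.19

At the bottom, N − mg = mv²/r, so N = m(v²/r + g) and N/(mg) = v²/(rg) + 1 = (32.3)²/(549 × 9.81) + 1 = 0.1937 + 1 = 1.194.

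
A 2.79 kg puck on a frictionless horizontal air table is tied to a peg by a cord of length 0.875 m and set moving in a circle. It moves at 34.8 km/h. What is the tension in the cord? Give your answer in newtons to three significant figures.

298 N

v = 34.8 km/h = 34.8/3.6 = 9.667 m/s.
The tension is the only horizontal force, so it supplies the full centripetal force: T = m v²/r = 2.79 × (9.667)²/0.875 = 2.79 × 93.44/0.875 = 298.0 N.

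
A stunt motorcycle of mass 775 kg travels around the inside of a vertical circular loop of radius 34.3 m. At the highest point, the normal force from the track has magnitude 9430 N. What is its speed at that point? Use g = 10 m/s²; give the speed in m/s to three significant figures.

27.6 m/s

At the top, N + mg = mv²/r, so v = √(r(N/m + g)) = √(34.3 × (9430/775 + 10.0)) = √(34.3 × 22.17) = √760.4 = 27.57 m/s.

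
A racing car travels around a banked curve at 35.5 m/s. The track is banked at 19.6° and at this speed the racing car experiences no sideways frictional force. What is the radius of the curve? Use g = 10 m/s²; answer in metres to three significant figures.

Frictionless banking: tanθ = v²/(rg), so r = v²/(g tanθ).
r = (35.5)²/(10.0 × tan 19.6°) = 1260/(10.0 × 0.3561) = 1260/3.561 = 353.9 m.

354 m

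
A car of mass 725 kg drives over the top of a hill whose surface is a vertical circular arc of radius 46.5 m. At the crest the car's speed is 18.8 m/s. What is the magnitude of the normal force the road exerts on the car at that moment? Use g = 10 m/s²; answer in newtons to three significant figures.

1740 N

At the crest the centripetal acceleration points downward (toward the centre of the arc), so mg − N = mv²/r.
N = m(g − v²/r) = 725 × (10.0 − (18.8)²/46.5) = 725 × (10.0 − 7.601) = 725 × 2.399 = 1739 N.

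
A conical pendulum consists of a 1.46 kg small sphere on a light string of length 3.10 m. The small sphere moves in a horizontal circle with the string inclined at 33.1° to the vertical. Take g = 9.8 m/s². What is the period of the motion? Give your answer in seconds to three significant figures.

3.23 s

r = L sinθ = 1.693 m. From T sinθ = mω²r and T cosθ = mg: tanθ = ω²r/g, so ω² = g tanθ / r = g/(L cosθ).
ω = √(g/(L cosθ)) = √(9.8/(3.10 × 0.8377)) = √3.774 = 1.943 rad/s.
Period = 2π/ω = 3.234 s.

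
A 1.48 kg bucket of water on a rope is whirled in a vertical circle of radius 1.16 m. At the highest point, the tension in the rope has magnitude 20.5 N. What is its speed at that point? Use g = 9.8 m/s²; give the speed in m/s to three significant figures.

5.24 m/s

At the top, T + mg = mv²/r, so v = √(r(T/m + g)) = √(1.16 × (20.5/1.48 + 9.8)) = √(1.16 × 23.65) = √27.44 = 5.238 m/s.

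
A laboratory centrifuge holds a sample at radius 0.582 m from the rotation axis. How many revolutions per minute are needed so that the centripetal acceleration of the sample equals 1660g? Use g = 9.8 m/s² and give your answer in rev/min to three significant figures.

Require ω²r = 1660g, so ω = √(1660 × 9.8/0.582) = 167.2 rad/s.
In rev/min: ω × 60/(2π) = 167.2 × 60/(2π) = 1597 rev/min.

1600 rev/min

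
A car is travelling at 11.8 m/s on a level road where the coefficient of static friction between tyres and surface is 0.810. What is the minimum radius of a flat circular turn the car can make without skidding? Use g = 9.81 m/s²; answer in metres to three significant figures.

At the limit, μ_s m g = m v²/r, so r_min = v²/(μ_s g) = (11.8)²/(0.810 × 9.81) = 139.2/7.946 = 17.52 m.

17.5 m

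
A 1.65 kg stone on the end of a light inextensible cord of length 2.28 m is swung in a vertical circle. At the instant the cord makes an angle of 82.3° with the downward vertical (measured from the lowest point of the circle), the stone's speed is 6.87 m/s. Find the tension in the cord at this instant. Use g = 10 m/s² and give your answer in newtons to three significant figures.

Take the radial direction toward the centre of the circle as positive. The component of the weight along the string toward the centre is −mg cos φ (φ measured from the bottom), so Newton's second law along the string gives T − mg cos φ = m v²/r.
cos 82.3° = 0.1340, so T = m(v²/r + g cos φ) = 1.65 × ((6.87)²/2.28 + 10.0 × 0.1340) = 1.65 × (20.70 + (1.340)) = 1.65 × 22.04 = 36.37 N.

36.4 N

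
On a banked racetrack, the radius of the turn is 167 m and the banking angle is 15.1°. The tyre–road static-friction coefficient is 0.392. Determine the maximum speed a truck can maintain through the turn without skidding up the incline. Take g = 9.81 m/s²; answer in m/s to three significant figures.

34.8 m/s

At the maximum speed, friction acts down the slope at its limiting value f = μN. Radially (horizontal, toward centre): N sinθ + μN cosθ = mv²/r. Vertically: N cosθ − μN sinθ = mg.
Dividing: v² = r g (sinθ + μcosθ)/(cosθ − μsinθ).
sinθ + μcosθ = 0.2605 + 0.392×0.9655 = 0.6390; cosθ − μsinθ = 0.9655 − 0.392×0.2605 = 0.8634.
v² = 167 × 9.81 × 0.6390/0.8634 = 1212 m²/s², so v = 34.82 m/s.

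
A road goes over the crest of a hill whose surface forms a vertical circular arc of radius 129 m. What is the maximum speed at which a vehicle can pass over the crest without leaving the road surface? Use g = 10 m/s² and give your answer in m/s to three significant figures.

At the crest the centre of the circle is below the vehicle, so the net downward (centripetal) force is mg − N = mv²/r.
The vehicle leaves the road when N → 0, giving v_max = √(g r) = √(10.0 × 129) = 35.92 m/s.

35.9 m/s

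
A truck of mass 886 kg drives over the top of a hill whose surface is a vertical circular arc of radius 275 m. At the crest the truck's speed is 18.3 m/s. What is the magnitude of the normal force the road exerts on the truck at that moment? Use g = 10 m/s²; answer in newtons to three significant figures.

At the crest the centripetal acceleration points downward (toward the centre of the arc), so mg − N = mv²/r.
N = m(g − v²/r) = 886 × (10.0 − (18.3)²/275) = 886 × (10.0 − 1.218) = 886 × 8.782 = 7781 N.

7780 N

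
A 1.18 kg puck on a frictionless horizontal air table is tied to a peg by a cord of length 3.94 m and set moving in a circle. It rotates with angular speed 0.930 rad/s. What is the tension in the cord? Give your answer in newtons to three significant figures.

4.02 N

v = ωr = 0.930 × 3.94 = 3.664 m/s.
The tension is the only horizontal force, so it supplies the full centripetal force: T = m v²/r = 1.18 × (3.664)²/3.94 = 1.18 × 13.43/3.94 = 4.021 N.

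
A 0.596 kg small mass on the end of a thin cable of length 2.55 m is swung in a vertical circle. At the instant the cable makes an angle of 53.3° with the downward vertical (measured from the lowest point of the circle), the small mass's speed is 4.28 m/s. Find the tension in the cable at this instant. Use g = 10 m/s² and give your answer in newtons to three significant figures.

Take the radial direction toward the centre of the circle as positive. The component of the weight along the string toward the centre is −mg cos φ (φ measured from the bottom), so Newton's second law along the string gives T − mg cos φ = m v²/r.
cos 53.3° = 0.5976, so T = m(v²/r + g cos φ) = 0.596 × ((4.28)²/2.55 + 10.0 × 0.5976) = 0.596 × (7.184 + (5.976)) = 0.596 × 13.16 = 7.843 N.

7.84 N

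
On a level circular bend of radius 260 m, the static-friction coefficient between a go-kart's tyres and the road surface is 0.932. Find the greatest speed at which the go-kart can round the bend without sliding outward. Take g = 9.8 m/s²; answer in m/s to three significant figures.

48.7 m/s

Friction provides the centripetal force on a flat curve. At maximum speed it is at its limiting value: μ_s m g = m v²/r.
Mass cancels: v_max = √(μ_s g r) = √(0.932 × 9.8 × 260) = √2375 = 48.73 m/s.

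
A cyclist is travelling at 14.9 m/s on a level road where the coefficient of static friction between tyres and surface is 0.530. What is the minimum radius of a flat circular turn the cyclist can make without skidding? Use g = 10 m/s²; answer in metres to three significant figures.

41.9 m

At the limit, μ_s m g = m v²/r, so r_min = v²/(μ_s g) = (14.9)²/(0.530 × 10.0) = 222.0/5.300 = 41.89 m.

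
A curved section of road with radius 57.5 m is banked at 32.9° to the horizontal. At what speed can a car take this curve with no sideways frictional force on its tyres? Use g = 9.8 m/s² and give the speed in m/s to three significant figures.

19.1 m/s

On a frictionless banked curve, N sinθ = mv²/r and N cosθ = mg, so tanθ = v²/(rg).
v = √(r g tanθ) = √(57.5 × 9.8 × tan 32.9°) = √(57.5 × 9.8 × 0.6469) = √364.5 = 19.09 m/s.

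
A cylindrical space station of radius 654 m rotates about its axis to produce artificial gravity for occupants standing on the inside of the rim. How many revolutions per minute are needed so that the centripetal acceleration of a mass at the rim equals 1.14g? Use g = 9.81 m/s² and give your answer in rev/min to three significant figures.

1.25 rev/min

Require ω²r = 1.14g, so ω = √(1.14 × 9.81/654) = 0.1308 rad/s.
In rev/min: ω × 60/(2π) = 0.1308 × 60/(2π) = 1.249 rev/min.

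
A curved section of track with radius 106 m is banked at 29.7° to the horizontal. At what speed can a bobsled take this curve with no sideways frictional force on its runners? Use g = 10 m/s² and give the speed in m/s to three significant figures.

24.6 m/s

On a frictionless banked curve, N sinθ = mv²/r and N cosθ = mg, so tanθ = v²/(rg).
v = √(r g tanθ) = √(106 × 10.0 × tan 29.7°) = √(106 × 10.0 × 0.5704) = √604.6 = 24.59 m/s.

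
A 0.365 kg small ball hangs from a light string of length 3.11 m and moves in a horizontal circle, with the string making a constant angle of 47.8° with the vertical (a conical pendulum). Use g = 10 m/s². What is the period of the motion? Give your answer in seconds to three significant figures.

2.87 s

r = L sinθ = 2.304 m. From T sinθ = mω²r and T cosθ = mg: tanθ = ω²r/g, so ω² = g tanθ / r = g/(L cosθ).
ω = √(g/(L cosθ)) = √(10.0/(3.11 × 0.6717)) = √4.787 = 2.188 rad/s.
Period = 2π/ω = 2.872 s.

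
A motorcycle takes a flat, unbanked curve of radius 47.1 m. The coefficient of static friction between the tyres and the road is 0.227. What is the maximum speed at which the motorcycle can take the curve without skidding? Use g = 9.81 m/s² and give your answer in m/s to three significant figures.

10.2 m/s

On a flat curve, static friction is the only horizontal force, so it must supply the full centripetal force: μ_s m g = m v²/r.
Mass cancels: v_max = √(μ_s g r) = √(0.227 × 9.81 × 47.1) = √104.9 = 10.24 m/s.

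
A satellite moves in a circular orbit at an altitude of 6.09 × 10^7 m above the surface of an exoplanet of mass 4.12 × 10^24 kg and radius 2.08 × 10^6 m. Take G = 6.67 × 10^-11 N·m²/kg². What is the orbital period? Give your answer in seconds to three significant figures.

189000 s

r = R + h = 2.08 × 10^6 + 6.09 × 10^7 = 6.298 × 10^7 m. Gravity provides the centripetal force: G M m / r² = m v² / r ⇒ v = √(GM/r) = 2089 m/s.
T = 2πr/v = 2π × 6.298 × 10^7 / 2089 = 189400 s.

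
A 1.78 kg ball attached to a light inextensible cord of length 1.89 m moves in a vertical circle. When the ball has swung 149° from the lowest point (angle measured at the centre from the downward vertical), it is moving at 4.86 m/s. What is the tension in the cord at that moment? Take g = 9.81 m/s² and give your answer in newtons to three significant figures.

Take the radial direction toward the centre of the circle as positive. The component of the weight along the string toward the centre is −mg cos φ (φ measured from the bottom), so Newton's second law along the string gives T − mg cos φ = m v²/r.
cos 149° = -0.8572, so T = m(v²/r + g cos φ) = 1.78 × ((4.86)²/1.89 + 9.81 × -0.8572) = 1.78 × (12.50 + (-8.409)) = 1.78 × 4.088 = 7.277 N.

7.28 N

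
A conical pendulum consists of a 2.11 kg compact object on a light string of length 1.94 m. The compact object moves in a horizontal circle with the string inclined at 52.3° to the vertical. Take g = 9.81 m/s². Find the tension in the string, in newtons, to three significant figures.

Vertically the bob has no acceleration, so T cosθ = mg.
T = mg/cosθ = 2.11 × 9.81 / cos 52.3° = 20.70/0.6115 = 33.85 N.

33.8 N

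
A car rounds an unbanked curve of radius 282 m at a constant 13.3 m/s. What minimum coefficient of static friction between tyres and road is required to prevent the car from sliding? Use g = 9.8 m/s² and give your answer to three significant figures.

0.0640

Friction provides the centripetal force: μ_s m g = m v²/r, so μ_s = v²/(g r) = (13.30)²/(9.8 × 282) = 176.9/2764 = 0.06401.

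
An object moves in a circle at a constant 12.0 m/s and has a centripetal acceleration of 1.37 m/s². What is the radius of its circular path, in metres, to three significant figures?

a_c = v²/r ⇒ r = v²/a_c = (12.0)²/1.37 = 144.0/1.37 = 105.1 m.

105 m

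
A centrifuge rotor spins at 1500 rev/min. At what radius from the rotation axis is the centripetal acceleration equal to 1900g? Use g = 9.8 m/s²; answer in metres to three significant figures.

0.755 m

ω = 1500 rev/min × 2π/60 = 157.1 rad/s.
a_c = ω²r = 1900g ⇒ r = 1900 × 9.8 / (157.1)² = 18620/24670 = 0.7546 m.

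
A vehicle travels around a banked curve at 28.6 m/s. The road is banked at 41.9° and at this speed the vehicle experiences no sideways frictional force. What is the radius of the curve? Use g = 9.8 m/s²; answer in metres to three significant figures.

93.0 m

Frictionless banking: tanθ = v²/(rg), so r = v²/(g tanθ).
r = (28.6)²/(9.8 × tan 41.9°) = 818.0/(9.8 × 0.8972) = 818.0/8.793 = 93.02 m.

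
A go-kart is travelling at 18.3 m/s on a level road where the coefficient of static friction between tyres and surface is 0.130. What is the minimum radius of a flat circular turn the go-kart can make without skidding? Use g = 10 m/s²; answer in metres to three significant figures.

At the limit, μ_s m g = m v²/r, so r_min = v²/(μ_s g) = (18.3)²/(0.130 × 10.0) = 334.9/1.300 = 257.6 m.

258 m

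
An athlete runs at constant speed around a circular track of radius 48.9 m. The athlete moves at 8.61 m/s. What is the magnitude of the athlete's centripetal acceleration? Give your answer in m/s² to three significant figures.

a_c = v²/r = (8.610)²/48.9 = 74.13/48.9 = 1.516 m/s².

1.52 m/s²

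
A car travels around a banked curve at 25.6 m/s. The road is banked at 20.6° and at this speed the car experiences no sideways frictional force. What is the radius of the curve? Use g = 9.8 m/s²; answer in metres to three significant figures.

178 m

Frictionless banking: tanθ = v²/(rg), so r = v²/(g tanθ).
r = (25.6)²/(9.8 × tan 20.6°) = 655.4/(9.8 × 0.3759) = 655.4/3.684 = 177.9 m.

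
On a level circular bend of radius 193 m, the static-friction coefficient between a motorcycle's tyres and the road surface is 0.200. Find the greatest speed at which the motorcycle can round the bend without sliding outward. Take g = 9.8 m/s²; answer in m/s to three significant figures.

The only inward force on a level bend is static friction, so at the limit f_s = μ_s N = μ_s m g = m v²/r.
Mass cancels: v_max = √(μ_s g r) = √(0.200 × 9.8 × 193) = √378.3 = 19.45 m/s.

19.4 m/s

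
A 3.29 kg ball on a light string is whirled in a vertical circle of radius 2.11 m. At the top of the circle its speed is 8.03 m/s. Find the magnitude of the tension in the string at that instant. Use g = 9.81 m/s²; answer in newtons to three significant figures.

At the top, both T and the weight mg point inward (toward the centre), so T + mg = mv²/r.
T = m(v²/r − g) = 3.29 × ((8.03)²/2.11 − 9.81) = 3.29 × (30.56 − 9.81) = 3.29 × 20.75 = 68.27 N.

68.3 N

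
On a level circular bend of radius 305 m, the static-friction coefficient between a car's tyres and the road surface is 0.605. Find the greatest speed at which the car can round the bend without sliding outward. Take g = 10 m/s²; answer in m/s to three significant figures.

43.0 m/s

Friction provides the centripetal force on a flat curve. At maximum speed it is at its limiting value: μ_s m g = m v²/r.
Mass cancels: v_max = √(μ_s g r) = √(0.605 × 10.0 × 305) = √1845 = 42.96 m/s.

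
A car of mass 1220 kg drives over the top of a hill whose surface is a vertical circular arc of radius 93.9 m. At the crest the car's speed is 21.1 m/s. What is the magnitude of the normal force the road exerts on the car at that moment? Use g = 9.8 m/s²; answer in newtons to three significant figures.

6170 N

At the crest the centripetal acceleration points downward (toward the centre of the arc), so mg − N = mv²/r.
N = m(g − v²/r) = 1220 × (9.8 − (21.1)²/93.9) = 1220 × (9.8 − 4.741) = 1220 × 5.059 = 6172 N.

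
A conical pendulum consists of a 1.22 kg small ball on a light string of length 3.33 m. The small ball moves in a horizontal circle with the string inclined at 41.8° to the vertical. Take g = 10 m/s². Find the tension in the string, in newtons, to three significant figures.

16.4 N

Vertically the bob has no acceleration, so T cosθ = mg.
T = mg/cosθ = 1.22 × 10.0 / cos 41.8° = 12.20/0.7455 = 16.37 N.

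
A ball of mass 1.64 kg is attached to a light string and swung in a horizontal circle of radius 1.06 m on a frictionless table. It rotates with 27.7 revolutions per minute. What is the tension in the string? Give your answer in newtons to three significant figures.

14.6 N

ω = 27.7 rev/min × 2π/60 = 2.901 rad/s, so v = ωr = 2.901 × 1.06 = 3.075 m/s.
The tension is the only horizontal force, so it supplies the full centripetal force: T = m v²/r = 1.64 × (3.075)²/1.06 = 1.64 × 9.454/1.06 = 14.63 N.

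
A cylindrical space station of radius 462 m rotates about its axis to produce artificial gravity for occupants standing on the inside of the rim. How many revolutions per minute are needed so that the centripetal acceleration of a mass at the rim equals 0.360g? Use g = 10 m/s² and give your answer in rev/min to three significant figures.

0.843 rev/min

Require ω²r = 0.360g, so ω = √(0.360 × 10.0/462) = 0.08827 rad/s.
In rev/min: ω × 60/(2π) = 0.08827 × 60/(2π) = 0.8429 rev/min.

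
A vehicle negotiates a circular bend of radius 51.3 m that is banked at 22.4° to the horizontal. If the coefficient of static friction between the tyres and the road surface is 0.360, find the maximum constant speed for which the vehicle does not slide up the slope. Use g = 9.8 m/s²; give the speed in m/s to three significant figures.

At the maximum speed, friction acts down the slope at its limiting value f = μN. Radially (horizontal, toward centre): N sinθ + μN cosθ = mv²/r. Vertically: N cosθ − μN sinθ = mg.
Dividing: v² = r g (sinθ + μcosθ)/(cosθ − μsinθ).
sinθ + μcosθ = 0.3811 + 0.360×0.9245 = 0.7139; cosθ − μsinθ = 0.9245 − 0.360×0.3811 = 0.7874.
v² = 51.3 × 9.8 × 0.7139/0.7874 = 455.8 m²/s², so v = 21.35 m/s.

21.4 m/s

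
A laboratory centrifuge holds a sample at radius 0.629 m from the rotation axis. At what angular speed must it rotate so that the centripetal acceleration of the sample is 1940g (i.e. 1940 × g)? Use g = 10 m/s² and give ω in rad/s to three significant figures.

176 rad/s

Centripetal acceleration a_c = ω²r. Setting ω²r = 1940g:
ω = √(1940g / r) = √(1940 × 10.0 / 0.629) = √30840 = 175.6 rad/s.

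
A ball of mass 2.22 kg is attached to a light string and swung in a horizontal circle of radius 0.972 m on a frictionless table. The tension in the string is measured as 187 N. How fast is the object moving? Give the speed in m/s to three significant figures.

T = m v²/r ⇒ v = √(T r / m) = √(187 × 0.972 / 2.22) = √81.88 = 9.049 m/s.

9.05 m/s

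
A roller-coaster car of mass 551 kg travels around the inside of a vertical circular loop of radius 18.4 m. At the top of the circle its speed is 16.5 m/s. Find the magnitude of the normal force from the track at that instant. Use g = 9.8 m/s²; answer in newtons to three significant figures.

At the top, both N and the weight mg point inward (toward the centre), so N + mg = mv²/r.
N = m(v²/r − g) = 551 × ((16.5)²/18.4 − 9.8) = 551 × (14.80 − 9.8) = 551 × 4.996 = 2753 N.

2750 N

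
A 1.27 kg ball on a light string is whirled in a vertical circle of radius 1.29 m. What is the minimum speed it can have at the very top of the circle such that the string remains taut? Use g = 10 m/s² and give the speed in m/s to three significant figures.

3.59 m/s

At the top, both weight mg and T point toward the centre: T + mg = mv²/r.
At minimum speed T → 0, so mg = mv_min²/r ⇒ v_min = √(g r) = √(10.0 × 1.29) = 3.592 m/s.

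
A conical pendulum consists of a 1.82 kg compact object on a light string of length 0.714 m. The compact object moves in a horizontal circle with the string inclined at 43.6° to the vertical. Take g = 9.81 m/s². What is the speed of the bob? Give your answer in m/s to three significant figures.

The radius of the circle is r = L sinθ = 0.714 × sin 43.6° = 0.4924 m.
Horizontally T sinθ = mv²/r and vertically T cosθ = mg, so tanθ = v²/(rg).
v = √(r g tanθ) = √(0.4924 × 9.81 × 0.9523) = √4.600 = 2.145 m/s.

2.14 m/s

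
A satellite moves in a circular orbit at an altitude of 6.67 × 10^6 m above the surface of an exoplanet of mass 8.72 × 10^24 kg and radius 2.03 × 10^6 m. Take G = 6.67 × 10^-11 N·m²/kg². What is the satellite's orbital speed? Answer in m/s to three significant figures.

Orbital radius r = R + h = 2.03 × 10^6 + 6.67 × 10^6 = 8.700 × 10^6 m.
Gravity supplies the centripetal force: G M m / r² = m v² / r, so v = √(GM/r).
v = √(6.67 × 10^-11 × 8.72 × 10^24 / 8.700 × 10^6) = √(6.685 × 10^7) = 8176 m/s.

8180 m/s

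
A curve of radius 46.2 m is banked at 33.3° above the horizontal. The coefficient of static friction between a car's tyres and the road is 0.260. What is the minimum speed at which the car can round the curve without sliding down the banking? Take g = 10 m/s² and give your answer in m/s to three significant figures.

12.5 m/s

At the minimum speed, friction acts up the slope at its limiting value f = μN. Radially (horizontal, toward centre): N sinθ − μN cosθ = mv²/r. Vertically: N cosθ + μN sinθ = mg.
Dividing: v² = r g (sinθ − μcosθ)/(cosθ + μsinθ).
sinθ − μcosθ = 0.5490 − 0.260×0.8358 = 0.3317; cosθ + μsinθ = 0.8358 + 0.260×0.5490 = 0.9786.
v² = 46.2 × 10.0 × 0.3317/0.9786 = 156.6 m²/s², so v = 12.51 m/s.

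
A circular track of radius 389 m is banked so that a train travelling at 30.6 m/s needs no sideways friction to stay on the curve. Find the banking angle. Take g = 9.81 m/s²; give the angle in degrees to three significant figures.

With no friction, the horizontal component of the normal force provides the centripetal force: N sinθ = mv²/r, while N cosθ = mg vertically.
Dividing: tanθ = v²/(r g) = (30.6)²/(389 × 9.81) = 936.4/3816 = 0.2454.
θ = arctan(0.2454) = 13.79°.

13.8°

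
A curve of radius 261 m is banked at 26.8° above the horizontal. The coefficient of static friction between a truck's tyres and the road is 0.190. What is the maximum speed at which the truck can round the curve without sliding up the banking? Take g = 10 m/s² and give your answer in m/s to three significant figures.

44.8 m/s

At the maximum speed, friction acts down the slope at its limiting value f = μN. Radially (horizontal, toward centre): N sinθ + μN cosθ = mv²/r. Vertically: N cosθ − μN sinθ = mg.
Dividing: v² = r g (sinθ + μcosθ)/(cosθ − μsinθ).
sinθ + μcosθ = 0.4509 + 0.190×0.8926 = 0.6205; cosθ − μsinθ = 0.8926 − 0.190×0.4509 = 0.8069.
v² = 261 × 10.0 × 0.6205/0.8069 = 2007 m²/s², so v = 44.80 m/s.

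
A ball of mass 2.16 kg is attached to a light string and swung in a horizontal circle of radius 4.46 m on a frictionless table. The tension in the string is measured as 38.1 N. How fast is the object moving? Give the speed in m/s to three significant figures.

T = m v²/r ⇒ v = √(T r / m) = √(38.1 × 4.46 / 2.16) = √78.67 = 8.870 m/s.

8.87 m/s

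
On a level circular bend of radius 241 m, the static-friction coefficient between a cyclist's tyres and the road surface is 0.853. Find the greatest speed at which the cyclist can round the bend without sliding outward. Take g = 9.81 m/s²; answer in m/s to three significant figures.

The only inward force on a level bend is static friction, so at the limit f_s = μ_s N = μ_s m g = m v²/r.
Mass cancels: v_max = √(μ_s g r) = √(0.853 × 9.81 × 241) = √2017 = 44.91 m/s.

44.9 m/s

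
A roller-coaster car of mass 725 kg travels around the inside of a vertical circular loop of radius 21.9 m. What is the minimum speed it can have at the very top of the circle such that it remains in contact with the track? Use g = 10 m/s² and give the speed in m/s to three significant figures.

At the top, both weight mg and N point toward the centre: N + mg = mv²/r.
At minimum speed N → 0, so mg = mv_min²/r ⇒ v_min = √(g r) = √(10.0 × 21.9) = 14.80 m/s.

14.8 m/s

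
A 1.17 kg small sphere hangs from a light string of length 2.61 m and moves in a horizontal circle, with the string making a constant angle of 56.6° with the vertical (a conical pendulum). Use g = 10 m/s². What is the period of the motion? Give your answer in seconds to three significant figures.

r = L sinθ = 2.179 m. From T sinθ = mω²r and T cosθ = mg: tanθ = ω²r/g, so ω² = g tanθ / r = g/(L cosθ).
ω = √(g/(L cosθ)) = √(10.0/(2.61 × 0.5505)) = √6.960 = 2.638 rad/s.
Period = 2π/ω = 2.382 s.

2.38 s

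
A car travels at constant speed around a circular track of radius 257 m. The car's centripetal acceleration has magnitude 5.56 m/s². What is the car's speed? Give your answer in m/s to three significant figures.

a_c = v²/r ⇒ v = √(a_c · r) = √(5.56 × 257) = √1429 = 37.80 m/s.

37.8 m/s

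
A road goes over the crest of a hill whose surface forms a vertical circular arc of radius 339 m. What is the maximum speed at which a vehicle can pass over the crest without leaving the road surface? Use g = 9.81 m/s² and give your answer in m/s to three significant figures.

At the crest the centre of the circle is below the vehicle, so the net downward (centripetal) force is mg − N = mv²/r.
The vehicle leaves the road when N → 0, giving v_max = √(g r) = √(9.81 × 339) = 57.67 m/s.

57.7 m/s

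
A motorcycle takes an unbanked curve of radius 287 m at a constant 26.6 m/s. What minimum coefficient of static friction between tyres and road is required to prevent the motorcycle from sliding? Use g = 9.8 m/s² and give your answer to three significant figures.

Friction provides the centripetal force: μ_s m g = m v²/r, so μ_s = v²/(g r) = (26.60)²/(9.8 × 287) = 707.6/2813 = 0.2516.

0.252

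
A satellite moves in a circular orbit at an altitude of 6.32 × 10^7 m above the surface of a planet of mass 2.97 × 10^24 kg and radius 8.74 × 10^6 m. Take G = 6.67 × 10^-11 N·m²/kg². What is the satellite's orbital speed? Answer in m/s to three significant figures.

Orbital radius r = R + h = 8.74 × 10^6 + 6.32 × 10^7 = 7.194 × 10^7 m.
Gravity supplies the centripetal force: G M m / r² = m v² / r, so v = √(GM/r).
v = √(6.67 × 10^-11 × 2.97 × 10^24 / 7.194 × 10^7) = √(2.754 × 10^6) = 1659 m/s.

1660 m/s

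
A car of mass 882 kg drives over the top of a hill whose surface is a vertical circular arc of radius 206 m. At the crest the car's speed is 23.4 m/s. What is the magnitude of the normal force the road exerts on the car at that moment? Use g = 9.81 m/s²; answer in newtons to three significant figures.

6310 N

At the crest the centripetal acceleration points downward (toward the centre of the arc), so mg − N = mv²/r.
N = m(g − v²/r) = 882 × (9.81 − (23.4)²/206) = 882 × (9.81 − 2.658) = 882 × 7.152 = 6308 N.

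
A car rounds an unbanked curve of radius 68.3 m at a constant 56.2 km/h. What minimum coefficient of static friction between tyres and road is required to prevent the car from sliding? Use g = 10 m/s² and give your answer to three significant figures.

0.357

v = 56.2/3.6 = 15.61 m/s.
Friction provides the centripetal force: μ_s m g = m v²/r, so μ_s = v²/(g r) = (15.61)²/(10.0 × 68.3) = 243.7/683.0 = 0.3568.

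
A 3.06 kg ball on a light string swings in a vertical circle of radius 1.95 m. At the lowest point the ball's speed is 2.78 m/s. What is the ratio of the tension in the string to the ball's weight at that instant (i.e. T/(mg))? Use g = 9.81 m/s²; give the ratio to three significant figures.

At the bottom, T − mg = mv²/r, so T = m(v²/r + g) and T/(mg) = v²/(rg) + 1 = (2.78)²/(1.95 × 9.81) + 1 = 0.4040 + 1 = 1.404.

1.40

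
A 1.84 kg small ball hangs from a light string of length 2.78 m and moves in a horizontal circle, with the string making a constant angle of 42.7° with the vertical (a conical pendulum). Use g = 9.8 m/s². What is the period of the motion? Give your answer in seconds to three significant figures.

2.87 s

r = L sinθ = 1.885 m. From T sinθ = mω²r and T cosθ = mg: tanθ = ω²r/g, so ω² = g tanθ / r = g/(L cosθ).
ω = √(g/(L cosθ)) = √(9.8/(2.78 × 0.7349)) = √4.797 = 2.190 rad/s.
Period = 2π/ω = 2.869 s.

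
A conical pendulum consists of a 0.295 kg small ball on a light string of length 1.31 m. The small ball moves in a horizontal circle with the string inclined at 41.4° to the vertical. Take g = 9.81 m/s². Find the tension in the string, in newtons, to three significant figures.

3.86 N

Vertically the bob has no acceleration, so T cosθ = mg.
T = mg/cosθ = 0.295 × 9.81 / cos 41.4° = 2.894/0.7501 = 3.858 N.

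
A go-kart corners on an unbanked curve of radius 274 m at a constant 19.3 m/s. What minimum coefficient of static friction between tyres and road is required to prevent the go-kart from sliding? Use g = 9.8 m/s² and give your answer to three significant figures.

0.139

Friction provides the centripetal force: μ_s m g = m v²/r, so μ_s = v²/(g r) = (19.30)²/(9.8 × 274) = 372.5/2685 = 0.1387.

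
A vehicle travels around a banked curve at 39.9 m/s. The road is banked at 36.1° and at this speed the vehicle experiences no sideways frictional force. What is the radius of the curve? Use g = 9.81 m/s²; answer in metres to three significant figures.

223 m

Frictionless banking: tanθ = v²/(rg), so r = v²/(g tanθ).
r = (39.9)²/(9.81 × tan 36.1°) = 1592/(9.81 × 0.7292) = 1592/7.154 = 222.5 m.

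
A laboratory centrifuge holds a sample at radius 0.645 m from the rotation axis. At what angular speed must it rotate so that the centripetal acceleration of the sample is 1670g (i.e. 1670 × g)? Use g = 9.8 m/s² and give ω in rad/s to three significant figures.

159 rad/s

Centripetal acceleration a_c = ω²r. Setting ω²r = 1670g:
ω = √(1670g / r) = √(1670 × 9.8 / 0.645) = √25370 = 159.3 rad/s.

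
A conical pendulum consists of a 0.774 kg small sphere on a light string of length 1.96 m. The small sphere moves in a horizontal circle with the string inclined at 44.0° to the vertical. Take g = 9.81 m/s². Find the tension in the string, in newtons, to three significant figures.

10.6 N

Vertically the bob has no acceleration, so T cosθ = mg.
T = mg/cosθ = 0.774 × 9.81 / cos 44.0° = 7.593/0.7193 = 10.56 N.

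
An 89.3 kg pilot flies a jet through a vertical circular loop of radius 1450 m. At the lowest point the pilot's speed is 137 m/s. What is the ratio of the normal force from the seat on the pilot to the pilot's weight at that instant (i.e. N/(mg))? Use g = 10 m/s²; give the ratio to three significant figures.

2.29

At the bottom, N − mg = mv²/r, so N = m(v²/r + g) and N/(mg) = v²/(rg) + 1 = (137)²/(1450 × 10.0) + 1 = 1.294 + 1 = 2.294.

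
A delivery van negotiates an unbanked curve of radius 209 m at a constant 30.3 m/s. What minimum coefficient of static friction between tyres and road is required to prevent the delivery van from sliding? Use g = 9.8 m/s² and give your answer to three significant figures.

0.448

Friction provides the centripetal force: μ_s m g = m v²/r, so μ_s = v²/(g r) = (30.30)²/(9.8 × 209) = 918.1/2048 = 0.4482.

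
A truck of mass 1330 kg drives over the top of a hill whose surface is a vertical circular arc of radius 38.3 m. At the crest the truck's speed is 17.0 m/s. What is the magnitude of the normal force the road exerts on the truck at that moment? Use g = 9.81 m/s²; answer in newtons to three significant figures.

3010 N

At the crest the centripetal acceleration points downward (toward the centre of the arc), so mg − N = mv²/r.
N = m(g − v²/r) = 1330 × (9.81 − (17.0)²/38.3) = 1330 × (9.81 − 7.546) = 1330 × 2.264 = 3012 N.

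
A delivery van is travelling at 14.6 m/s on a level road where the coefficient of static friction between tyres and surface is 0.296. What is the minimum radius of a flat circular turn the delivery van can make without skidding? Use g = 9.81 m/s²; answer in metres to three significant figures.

73.4 m

At the limit, μ_s m g = m v²/r, so r_min = v²/(μ_s g) = (14.6)²/(0.296 × 9.81) = 213.2/2.904 = 73.41 m.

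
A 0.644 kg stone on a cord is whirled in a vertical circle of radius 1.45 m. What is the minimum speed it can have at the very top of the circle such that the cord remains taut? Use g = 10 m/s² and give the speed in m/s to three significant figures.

3.81 m/s

At the top, both weight mg and T point toward the centre: T + mg = mv²/r.
At minimum speed T → 0, so mg = mv_min²/r ⇒ v_min = √(g r) = √(10.0 × 1.45) = 3.808 m/s.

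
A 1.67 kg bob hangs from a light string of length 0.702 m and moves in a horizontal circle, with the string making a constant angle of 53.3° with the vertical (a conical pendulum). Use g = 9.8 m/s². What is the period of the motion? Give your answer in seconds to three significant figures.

r = L sinθ = 0.5628 m. From T sinθ = mω²r and T cosθ = mg: tanθ = ω²r/g, so ω² = g tanθ / r = g/(L cosθ).
ω = √(g/(L cosθ)) = √(9.8/(0.702 × 0.5976)) = √23.36 = 4.833 rad/s.
Period = 2π/ω = 1.300 s.

1.30 s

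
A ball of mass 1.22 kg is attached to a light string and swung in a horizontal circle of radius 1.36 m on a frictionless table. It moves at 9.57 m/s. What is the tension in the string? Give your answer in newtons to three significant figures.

82.2 N

The tension is the only horizontal force, so it supplies the full centripetal force: T = m v²/r = 1.22 × (9.570)²/1.36 = 1.22 × 91.58/1.36 = 82.16 N.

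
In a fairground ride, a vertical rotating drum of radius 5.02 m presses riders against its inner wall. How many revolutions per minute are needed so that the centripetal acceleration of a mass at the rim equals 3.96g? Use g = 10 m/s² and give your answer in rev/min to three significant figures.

Require ω²r = 3.96g, so ω = √(3.96 × 10.0/5.02) = 2.809 rad/s.
In rev/min: ω × 60/(2π) = 2.809 × 60/(2π) = 26.82 rev/min.

26.8 rev/min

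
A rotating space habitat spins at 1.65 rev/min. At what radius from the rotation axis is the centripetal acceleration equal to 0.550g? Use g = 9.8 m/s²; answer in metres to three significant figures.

181 m

ω = 1.65 rev/min × 2π/60 = 0.1728 rad/s.
a_c = ω²r = 0.550g ⇒ r = 0.550 × 9.8 / (0.1728)² = 5.390/0.02986 = 180.5 m.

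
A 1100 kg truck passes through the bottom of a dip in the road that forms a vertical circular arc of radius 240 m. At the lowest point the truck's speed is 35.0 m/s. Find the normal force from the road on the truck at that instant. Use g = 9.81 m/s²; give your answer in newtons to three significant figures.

At the lowest point, N points up (toward the centre) and the weight mg points down (away from the centre), so the net inward force is N − mg = mv²/r.
N = m(v²/r + g) = 1100 × ((35.0)²/240 + 9.81) = 1100 × (5.104 + 9.81) = 1100 × 14.91 = 16410 N.

16400 N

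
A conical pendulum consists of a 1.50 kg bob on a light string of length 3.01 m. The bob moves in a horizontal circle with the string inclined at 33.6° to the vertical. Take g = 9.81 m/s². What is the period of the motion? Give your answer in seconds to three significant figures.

r = L sinθ = 1.666 m. From T sinθ = mω²r and T cosθ = mg: tanθ = ω²r/g, so ω² = g tanθ / r = g/(L cosθ).
ω = √(g/(L cosθ)) = √(9.81/(3.01 × 0.8329)) = √3.913 = 1.978 rad/s.
Period = 2π/ω = 3.176 s.

3.18 s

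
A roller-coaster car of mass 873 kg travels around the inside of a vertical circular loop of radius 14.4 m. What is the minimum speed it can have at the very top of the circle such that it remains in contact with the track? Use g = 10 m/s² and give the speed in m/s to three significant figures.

12.0 m/s

At the highest point the centre is directly below, so both the weight and N act inward: N + mg = mv²/r.
At minimum speed N → 0, so mg = mv_min²/r ⇒ v_min = √(g r) = √(10.0 × 14.4) = 12.00 m/s.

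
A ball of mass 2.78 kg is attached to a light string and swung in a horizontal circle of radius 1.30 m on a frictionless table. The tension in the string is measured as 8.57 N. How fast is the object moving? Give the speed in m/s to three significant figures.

T = m v²/r ⇒ v = √(T r / m) = √(8.57 × 1.30 / 2.78) = √4.008 = 2.002 m/s.

2.00 m/s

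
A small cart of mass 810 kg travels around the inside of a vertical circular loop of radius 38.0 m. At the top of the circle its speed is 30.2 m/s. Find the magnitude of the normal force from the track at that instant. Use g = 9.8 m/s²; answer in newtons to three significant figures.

At the top, both N and the weight mg point inward (toward the centre), so N + mg = mv²/r.
N = m(v²/r − g) = 810 × ((30.2)²/38.0 − 9.8) = 810 × (24.00 − 9.8) = 810 × 14.20 = 11500 N.

11500 N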